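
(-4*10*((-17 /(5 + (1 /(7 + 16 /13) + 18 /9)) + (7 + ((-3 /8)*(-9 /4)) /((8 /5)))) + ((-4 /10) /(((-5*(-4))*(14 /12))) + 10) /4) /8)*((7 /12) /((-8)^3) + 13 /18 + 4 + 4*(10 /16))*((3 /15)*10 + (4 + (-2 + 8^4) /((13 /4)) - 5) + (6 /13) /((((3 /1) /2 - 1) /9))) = -815336620505369 /2330460160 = -349860.78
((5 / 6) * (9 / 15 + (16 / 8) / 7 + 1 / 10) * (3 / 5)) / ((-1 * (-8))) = 69 / 1120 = 0.06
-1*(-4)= 4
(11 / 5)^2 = 121 / 25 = 4.84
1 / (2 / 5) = 5 / 2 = 2.50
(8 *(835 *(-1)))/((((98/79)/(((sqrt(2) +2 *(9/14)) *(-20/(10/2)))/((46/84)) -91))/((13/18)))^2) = -4745142146811235/205760898 -16268266663480 *sqrt(2)/4899069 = -27757596.04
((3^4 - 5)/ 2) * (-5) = -190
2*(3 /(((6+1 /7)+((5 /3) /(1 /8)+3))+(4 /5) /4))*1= 630 /2381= 0.26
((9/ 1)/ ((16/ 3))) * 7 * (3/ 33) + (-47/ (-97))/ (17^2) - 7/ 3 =-18617129/ 14801424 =-1.26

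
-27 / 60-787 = -15749 / 20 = -787.45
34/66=17/33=0.52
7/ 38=0.18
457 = 457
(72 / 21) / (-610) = -12 / 2135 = -0.01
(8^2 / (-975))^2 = 4096 / 950625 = 0.00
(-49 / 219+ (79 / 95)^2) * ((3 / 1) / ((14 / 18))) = 8320986 / 4611775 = 1.80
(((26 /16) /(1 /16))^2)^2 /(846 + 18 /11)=1256684 /2331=539.12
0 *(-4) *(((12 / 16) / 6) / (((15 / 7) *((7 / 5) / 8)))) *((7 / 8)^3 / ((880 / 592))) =0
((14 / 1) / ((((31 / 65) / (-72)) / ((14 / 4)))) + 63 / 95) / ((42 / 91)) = -94394937 / 5890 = -16026.31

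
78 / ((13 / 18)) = 108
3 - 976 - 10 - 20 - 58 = -1061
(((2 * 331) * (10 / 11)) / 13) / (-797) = -6620 / 113971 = -0.06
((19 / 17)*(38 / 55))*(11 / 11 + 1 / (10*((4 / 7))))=16967 / 18700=0.91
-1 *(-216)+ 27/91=19683/91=216.30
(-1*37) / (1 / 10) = -370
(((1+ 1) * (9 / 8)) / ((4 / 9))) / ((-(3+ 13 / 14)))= -1.29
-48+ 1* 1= -47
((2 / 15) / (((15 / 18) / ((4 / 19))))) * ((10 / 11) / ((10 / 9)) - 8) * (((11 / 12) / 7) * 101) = -31916 / 9975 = -3.20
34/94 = 17/47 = 0.36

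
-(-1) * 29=29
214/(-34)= -107/17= -6.29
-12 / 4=-3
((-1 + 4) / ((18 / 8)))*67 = 268 / 3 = 89.33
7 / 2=3.50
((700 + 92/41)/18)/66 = 0.59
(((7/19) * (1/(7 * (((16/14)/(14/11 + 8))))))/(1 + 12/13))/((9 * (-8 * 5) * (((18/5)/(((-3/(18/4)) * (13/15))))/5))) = 20111/40629600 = 0.00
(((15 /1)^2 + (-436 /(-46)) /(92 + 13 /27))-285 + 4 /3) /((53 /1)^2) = -10090198 /483971037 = -0.02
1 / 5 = 0.20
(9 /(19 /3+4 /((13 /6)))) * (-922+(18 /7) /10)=-11323611 /11165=-1014.21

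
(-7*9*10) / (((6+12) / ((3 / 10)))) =-21 / 2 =-10.50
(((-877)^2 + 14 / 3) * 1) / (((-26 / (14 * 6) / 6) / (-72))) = 13955161248 / 13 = 1073473942.15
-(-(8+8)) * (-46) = -736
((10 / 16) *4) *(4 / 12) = 5 / 6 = 0.83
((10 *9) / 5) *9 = 162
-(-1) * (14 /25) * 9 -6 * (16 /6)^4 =-201398 /675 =-298.37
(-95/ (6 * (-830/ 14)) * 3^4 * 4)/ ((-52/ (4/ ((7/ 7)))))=-7182/ 1079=-6.66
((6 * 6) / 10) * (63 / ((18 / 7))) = 441 / 5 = 88.20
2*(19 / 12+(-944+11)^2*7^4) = 25080529087 / 6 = 4180088181.17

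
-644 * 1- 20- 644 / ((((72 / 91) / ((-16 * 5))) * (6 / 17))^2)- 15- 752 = -38531708099 / 729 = -52855566.67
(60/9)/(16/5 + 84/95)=475/291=1.63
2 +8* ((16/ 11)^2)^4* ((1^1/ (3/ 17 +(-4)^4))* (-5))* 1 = -210702381554/ 186706585351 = -1.13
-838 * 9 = -7542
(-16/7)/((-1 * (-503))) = -16/3521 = -0.00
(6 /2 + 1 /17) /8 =0.38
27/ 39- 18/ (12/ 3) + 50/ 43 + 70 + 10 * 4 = 120023/ 1118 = 107.36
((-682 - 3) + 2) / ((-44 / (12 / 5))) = 2049 / 55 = 37.25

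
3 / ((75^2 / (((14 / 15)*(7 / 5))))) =98 / 140625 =0.00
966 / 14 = 69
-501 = -501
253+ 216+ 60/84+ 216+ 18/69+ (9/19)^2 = 39882603/58121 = 686.20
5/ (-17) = -5/ 17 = -0.29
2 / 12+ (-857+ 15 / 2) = -2548 / 3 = -849.33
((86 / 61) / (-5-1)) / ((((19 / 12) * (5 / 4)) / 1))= -688 / 5795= -0.12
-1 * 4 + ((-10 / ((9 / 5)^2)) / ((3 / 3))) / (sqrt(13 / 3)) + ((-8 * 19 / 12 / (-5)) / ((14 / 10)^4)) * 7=634 / 1029-250 * sqrt(39) / 1053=-0.87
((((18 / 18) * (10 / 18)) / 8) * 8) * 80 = 44.44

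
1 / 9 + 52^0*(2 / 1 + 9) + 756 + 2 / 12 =13811 / 18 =767.28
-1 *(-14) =14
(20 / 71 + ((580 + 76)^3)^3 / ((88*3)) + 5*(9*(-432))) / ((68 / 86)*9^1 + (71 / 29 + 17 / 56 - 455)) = -13943037537941864571853134957344 / 72830864007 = -191444077013857147606.49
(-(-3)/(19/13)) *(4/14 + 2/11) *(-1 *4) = -5616/1463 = -3.84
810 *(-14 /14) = -810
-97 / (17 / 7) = -679 / 17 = -39.94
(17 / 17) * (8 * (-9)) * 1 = -72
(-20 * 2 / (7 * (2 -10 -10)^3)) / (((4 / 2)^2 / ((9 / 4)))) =5 / 9072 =0.00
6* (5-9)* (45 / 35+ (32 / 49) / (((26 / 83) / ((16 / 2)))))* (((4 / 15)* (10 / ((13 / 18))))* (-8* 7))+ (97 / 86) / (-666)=6040251699137 / 67757508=89145.13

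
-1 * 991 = -991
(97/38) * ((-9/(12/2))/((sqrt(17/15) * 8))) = -291 * sqrt(255)/10336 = -0.45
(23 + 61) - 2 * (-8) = 100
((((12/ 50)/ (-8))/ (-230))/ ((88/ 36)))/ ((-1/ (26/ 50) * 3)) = -117/ 12650000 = -0.00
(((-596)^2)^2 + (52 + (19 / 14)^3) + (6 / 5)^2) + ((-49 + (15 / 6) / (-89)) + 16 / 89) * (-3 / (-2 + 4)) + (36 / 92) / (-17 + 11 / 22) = 194903520130931169853 / 1544666200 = 126178406785.19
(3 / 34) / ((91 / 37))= 111 / 3094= 0.04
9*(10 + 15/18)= 195/2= 97.50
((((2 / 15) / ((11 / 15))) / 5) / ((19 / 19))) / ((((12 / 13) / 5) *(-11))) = -13 / 726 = -0.02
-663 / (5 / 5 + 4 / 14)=-1547 / 3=-515.67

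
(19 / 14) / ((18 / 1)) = 19 / 252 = 0.08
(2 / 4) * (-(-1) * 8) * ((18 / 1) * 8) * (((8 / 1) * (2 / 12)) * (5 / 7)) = 3840 / 7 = 548.57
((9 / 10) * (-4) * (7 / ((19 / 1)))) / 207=-0.01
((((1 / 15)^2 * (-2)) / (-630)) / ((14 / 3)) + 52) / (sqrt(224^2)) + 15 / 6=202419001 / 74088000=2.73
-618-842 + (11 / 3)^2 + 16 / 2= -12947 / 9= -1438.56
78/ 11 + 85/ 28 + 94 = 32071/ 308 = 104.13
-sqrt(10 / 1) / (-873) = 0.00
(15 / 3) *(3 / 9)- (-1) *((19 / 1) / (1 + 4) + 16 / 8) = 112 / 15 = 7.47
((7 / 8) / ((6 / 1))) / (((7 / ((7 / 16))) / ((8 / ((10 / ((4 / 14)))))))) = 1 / 480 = 0.00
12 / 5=2.40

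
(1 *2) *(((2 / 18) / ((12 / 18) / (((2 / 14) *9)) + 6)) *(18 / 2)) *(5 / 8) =135 / 704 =0.19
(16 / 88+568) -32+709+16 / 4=13741 / 11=1249.18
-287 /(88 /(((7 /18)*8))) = -2009 /198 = -10.15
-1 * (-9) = 9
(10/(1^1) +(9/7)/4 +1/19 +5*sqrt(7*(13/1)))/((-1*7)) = -5*sqrt(91)/7 - 5519/3724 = -8.30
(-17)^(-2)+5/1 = 1446/289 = 5.00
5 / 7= 0.71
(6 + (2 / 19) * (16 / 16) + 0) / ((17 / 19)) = 116 / 17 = 6.82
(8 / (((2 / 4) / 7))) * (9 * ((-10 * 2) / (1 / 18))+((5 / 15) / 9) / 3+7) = -29329664 / 81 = -362094.62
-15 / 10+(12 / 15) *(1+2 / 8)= -1 / 2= -0.50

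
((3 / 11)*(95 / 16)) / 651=95 / 38192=0.00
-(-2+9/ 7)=0.71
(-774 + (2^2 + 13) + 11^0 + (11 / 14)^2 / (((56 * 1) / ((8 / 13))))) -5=-13573075 / 17836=-760.99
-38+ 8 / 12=-37.33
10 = 10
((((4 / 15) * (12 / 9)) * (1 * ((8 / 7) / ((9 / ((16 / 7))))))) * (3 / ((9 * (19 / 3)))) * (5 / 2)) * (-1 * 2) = -2048 / 75411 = -0.03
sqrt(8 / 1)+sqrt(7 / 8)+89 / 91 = sqrt(14) / 4+89 / 91+2 * sqrt(2) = 4.74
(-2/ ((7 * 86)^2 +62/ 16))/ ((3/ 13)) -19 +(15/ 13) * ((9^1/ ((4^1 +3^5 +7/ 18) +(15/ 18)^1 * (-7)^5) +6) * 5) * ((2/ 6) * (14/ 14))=-104488152657487/ 14001161469282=-7.46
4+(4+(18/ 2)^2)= 89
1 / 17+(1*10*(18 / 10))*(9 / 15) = 923 / 85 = 10.86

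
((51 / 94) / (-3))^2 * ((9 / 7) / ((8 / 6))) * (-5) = -39015 / 247408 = -0.16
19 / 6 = 3.17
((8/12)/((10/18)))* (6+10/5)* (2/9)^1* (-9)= -96/5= -19.20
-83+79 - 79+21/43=-3548/43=-82.51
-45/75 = -3/5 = -0.60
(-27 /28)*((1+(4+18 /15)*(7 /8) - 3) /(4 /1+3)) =-1377 /3920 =-0.35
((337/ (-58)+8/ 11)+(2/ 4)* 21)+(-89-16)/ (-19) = 10.94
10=10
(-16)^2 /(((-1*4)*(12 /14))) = -74.67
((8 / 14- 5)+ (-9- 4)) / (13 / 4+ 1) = -488 / 119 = -4.10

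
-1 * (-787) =787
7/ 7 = 1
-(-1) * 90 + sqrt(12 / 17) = 2 * sqrt(51) / 17 + 90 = 90.84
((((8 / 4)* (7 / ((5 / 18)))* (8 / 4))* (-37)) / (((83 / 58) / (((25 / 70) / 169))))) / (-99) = 8584 / 154297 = 0.06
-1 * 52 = -52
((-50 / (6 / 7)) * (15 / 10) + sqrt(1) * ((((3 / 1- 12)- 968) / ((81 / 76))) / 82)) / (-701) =655427 / 4656042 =0.14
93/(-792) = -31/264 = -0.12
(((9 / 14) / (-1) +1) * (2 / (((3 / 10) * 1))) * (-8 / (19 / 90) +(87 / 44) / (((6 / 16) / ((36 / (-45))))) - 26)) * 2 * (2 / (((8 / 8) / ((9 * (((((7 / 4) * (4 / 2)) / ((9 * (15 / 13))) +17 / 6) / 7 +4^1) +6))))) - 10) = -1775274224 / 30723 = -57783.23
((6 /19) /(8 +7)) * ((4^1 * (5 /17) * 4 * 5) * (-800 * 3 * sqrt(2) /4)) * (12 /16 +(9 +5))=-1416000 * sqrt(2) /323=-6199.77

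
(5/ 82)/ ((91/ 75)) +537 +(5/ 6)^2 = 72227717/ 134316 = 537.74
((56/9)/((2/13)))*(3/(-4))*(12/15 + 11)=-5369/15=-357.93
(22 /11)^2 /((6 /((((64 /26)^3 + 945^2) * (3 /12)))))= 1962008693 /13182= 148839.99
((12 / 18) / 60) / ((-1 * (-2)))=1 / 180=0.01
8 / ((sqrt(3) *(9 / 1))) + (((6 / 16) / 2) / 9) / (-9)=-1 / 432 + 8 *sqrt(3) / 27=0.51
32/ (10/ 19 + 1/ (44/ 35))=26752/ 1105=24.21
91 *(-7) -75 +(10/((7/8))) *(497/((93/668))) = 3728024/93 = 40086.28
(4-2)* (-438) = -876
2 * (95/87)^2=18050/7569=2.38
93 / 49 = 1.90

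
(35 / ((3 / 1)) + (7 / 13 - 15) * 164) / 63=-92041 / 2457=-37.46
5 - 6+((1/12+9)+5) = 157/12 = 13.08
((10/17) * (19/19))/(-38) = -0.02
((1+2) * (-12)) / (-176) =9 / 44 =0.20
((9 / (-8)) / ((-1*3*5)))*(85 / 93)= 17 / 248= 0.07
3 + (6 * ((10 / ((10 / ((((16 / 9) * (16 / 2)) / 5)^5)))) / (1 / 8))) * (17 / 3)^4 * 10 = 91832313652834921 / 996451875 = 92159306.39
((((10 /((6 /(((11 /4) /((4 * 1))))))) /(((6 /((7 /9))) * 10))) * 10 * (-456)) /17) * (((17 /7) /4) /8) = -1045 /3456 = -0.30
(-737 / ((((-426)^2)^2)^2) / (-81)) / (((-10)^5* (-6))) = 737 / 52712433008452373237913600000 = 0.00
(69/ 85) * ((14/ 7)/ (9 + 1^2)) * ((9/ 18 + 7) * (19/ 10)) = 3933/ 1700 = 2.31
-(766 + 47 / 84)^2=-4146200881 / 7056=-587613.50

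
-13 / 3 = -4.33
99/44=9/4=2.25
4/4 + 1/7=1.14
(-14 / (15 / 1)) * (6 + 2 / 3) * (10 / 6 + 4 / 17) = -11.83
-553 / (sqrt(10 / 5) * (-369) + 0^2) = 1.06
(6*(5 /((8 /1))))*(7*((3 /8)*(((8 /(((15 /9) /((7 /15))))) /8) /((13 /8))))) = 441 /260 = 1.70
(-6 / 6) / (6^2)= -1 / 36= -0.03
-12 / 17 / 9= -4 / 51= -0.08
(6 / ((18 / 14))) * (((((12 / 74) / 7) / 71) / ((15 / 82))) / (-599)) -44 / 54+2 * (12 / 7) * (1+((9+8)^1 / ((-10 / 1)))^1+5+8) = 61498359322 / 1487026485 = 41.36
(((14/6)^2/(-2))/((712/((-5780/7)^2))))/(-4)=2088025/3204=651.69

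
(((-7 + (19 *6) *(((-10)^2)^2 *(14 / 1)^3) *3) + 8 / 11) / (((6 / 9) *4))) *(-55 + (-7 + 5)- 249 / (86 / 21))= -285222500449353 / 688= -414567587862.43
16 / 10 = 8 / 5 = 1.60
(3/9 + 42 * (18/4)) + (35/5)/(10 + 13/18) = 110002/579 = 189.99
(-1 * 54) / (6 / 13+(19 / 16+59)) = -3744 / 4205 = -0.89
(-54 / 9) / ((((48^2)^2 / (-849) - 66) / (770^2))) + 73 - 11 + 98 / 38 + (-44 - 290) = 9499619 / 32357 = 293.59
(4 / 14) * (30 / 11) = 60 / 77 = 0.78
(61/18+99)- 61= 745/18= 41.39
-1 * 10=-10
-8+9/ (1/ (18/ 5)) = 122/ 5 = 24.40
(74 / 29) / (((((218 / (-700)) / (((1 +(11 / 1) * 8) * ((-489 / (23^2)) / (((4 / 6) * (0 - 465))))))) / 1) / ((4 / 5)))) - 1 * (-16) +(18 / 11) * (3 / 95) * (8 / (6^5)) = 13904785905959 / 975058465590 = 14.26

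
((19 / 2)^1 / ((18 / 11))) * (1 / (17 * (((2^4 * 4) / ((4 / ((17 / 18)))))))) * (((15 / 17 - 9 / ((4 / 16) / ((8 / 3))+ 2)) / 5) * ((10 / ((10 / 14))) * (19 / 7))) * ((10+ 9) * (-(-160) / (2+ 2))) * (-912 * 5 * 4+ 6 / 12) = 8133474.05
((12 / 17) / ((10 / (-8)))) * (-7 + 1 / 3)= 64 / 17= 3.76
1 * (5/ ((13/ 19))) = 95/ 13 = 7.31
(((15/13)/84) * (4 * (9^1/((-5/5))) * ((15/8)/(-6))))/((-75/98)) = -21/104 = -0.20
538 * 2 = 1076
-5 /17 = -0.29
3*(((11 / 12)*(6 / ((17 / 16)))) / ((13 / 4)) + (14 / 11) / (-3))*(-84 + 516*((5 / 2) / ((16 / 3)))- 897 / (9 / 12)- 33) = -3319319 / 884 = -3754.89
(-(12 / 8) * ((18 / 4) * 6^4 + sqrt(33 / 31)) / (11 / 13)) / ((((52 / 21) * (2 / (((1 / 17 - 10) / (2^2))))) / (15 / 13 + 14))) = 161343 * sqrt(1023) / 371008 + 117619047 / 1496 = 78636.27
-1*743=-743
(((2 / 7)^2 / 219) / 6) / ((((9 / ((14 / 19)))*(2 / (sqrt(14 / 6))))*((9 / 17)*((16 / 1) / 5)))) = 85*sqrt(21) / 169868664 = 0.00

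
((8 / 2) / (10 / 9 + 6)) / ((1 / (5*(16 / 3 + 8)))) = 75 / 2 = 37.50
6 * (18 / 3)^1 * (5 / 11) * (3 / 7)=540 / 77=7.01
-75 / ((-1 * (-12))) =-25 / 4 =-6.25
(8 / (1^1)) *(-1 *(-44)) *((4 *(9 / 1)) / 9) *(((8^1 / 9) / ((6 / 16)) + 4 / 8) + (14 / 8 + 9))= 19177.48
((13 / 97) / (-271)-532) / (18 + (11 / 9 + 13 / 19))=-2391383187 / 89480948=-26.73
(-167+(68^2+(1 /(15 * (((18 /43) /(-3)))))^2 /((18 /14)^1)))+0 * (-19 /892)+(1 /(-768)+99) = 21257295877 /4665600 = 4556.18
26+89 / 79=27.13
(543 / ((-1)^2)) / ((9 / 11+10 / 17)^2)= 18988167 / 69169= 274.52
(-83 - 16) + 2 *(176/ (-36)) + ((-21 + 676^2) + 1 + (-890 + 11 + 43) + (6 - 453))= 4100078/ 9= 455564.22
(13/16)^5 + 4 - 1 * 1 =3517021/1048576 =3.35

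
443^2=196249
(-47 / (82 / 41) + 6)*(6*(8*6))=-5040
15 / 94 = 0.16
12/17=0.71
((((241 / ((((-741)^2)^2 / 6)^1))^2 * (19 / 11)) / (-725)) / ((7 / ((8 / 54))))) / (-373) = 929296 / 298848362937966379024103942325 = 0.00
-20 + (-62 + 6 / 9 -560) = -1924 / 3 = -641.33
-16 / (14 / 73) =-584 / 7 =-83.43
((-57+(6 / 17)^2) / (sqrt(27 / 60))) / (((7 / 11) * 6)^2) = -662959 * sqrt(5) / 254898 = -5.82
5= 5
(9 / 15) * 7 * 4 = 84 / 5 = 16.80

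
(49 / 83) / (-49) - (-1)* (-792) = -792.01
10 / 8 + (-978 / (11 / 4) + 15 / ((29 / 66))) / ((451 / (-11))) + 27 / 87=491863 / 52316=9.40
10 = 10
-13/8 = -1.62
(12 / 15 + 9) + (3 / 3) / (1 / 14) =23.80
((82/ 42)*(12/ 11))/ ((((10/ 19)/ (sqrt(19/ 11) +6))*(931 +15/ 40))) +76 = 12464*sqrt(209)/ 31554985 +218091044/ 2868635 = 76.03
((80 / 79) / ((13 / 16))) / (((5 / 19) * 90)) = 2432 / 46215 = 0.05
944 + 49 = 993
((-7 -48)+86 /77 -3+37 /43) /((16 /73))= -13540843 /52976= -255.60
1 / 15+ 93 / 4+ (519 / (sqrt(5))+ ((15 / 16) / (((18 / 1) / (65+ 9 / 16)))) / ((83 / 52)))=1352223 / 53120+ 519 * sqrt(5) / 5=257.56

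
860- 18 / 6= 857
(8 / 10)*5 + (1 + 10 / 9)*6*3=42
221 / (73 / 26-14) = -5746 / 291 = -19.75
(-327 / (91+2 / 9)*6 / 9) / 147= -654 / 40229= -0.02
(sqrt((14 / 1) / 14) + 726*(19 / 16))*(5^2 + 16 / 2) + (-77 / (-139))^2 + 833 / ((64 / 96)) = 4595759813 / 154568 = 29732.93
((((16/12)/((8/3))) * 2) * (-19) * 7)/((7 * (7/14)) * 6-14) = -19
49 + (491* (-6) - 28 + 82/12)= -17509/6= -2918.17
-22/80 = -11/40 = -0.28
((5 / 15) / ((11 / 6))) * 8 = 16 / 11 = 1.45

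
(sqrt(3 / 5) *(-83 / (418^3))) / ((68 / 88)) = -83 *sqrt(15) / 282179260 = -0.00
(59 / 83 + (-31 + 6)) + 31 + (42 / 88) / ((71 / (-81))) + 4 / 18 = 14908549 / 2333628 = 6.39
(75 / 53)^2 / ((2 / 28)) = 78750 / 2809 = 28.03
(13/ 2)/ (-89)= -13/ 178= -0.07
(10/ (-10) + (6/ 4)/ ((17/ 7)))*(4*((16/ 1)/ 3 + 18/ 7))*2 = -8632/ 357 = -24.18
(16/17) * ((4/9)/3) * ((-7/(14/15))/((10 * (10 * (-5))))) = 8/3825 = 0.00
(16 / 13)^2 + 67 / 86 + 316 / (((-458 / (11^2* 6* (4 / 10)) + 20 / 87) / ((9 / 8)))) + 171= -12446997951 / 137418970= -90.58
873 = 873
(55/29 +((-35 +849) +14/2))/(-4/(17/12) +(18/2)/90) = -4056880/13427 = -302.14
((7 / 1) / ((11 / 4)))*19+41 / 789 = 420199 / 8679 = 48.42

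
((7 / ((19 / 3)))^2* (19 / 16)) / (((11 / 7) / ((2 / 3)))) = 1029 / 1672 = 0.62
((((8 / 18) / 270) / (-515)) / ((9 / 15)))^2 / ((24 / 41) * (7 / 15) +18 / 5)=82 / 11191544274465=0.00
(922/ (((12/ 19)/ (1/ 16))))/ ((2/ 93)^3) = 2348454321/ 256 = 9173649.69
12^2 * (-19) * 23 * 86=-5411808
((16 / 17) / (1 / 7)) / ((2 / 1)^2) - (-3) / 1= 79 / 17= 4.65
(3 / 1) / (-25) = -3 / 25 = -0.12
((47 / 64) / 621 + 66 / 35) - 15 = -18240851 / 1391040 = -13.11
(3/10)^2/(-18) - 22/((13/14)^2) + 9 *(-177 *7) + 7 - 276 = -11445.52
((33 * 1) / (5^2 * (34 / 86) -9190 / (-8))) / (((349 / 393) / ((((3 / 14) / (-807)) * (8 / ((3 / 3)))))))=-8922672 / 130963525595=-0.00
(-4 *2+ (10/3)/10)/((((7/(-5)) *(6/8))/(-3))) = -460/21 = -21.90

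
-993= -993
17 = 17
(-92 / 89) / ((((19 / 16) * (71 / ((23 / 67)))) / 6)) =-203136 / 8044087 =-0.03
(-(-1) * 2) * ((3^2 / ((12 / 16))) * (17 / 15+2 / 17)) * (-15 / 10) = -3828 / 85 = -45.04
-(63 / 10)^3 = -250047 / 1000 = -250.05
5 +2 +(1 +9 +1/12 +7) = 289/12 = 24.08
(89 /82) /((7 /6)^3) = 9612 /14063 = 0.68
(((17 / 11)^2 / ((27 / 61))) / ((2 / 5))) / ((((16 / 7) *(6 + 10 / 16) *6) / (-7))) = -1.04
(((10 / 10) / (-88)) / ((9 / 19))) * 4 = -19 / 198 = -0.10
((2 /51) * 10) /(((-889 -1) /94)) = -188 /4539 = -0.04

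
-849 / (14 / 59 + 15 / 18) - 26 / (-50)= -7508723 / 9475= -792.48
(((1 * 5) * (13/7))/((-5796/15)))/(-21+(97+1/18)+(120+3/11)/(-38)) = -203775/618078356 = -0.00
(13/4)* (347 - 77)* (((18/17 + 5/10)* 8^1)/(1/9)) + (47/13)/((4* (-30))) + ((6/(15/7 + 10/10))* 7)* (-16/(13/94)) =28279444891/291720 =96940.37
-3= -3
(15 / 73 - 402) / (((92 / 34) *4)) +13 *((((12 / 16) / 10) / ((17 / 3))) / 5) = -37.09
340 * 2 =680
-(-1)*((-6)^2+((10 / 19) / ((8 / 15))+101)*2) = 9119 / 38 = 239.97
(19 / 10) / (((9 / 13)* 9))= 247 / 810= 0.30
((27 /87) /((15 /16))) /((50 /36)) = 864 /3625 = 0.24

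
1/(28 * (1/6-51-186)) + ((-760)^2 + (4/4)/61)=700937258111/1213534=577600.02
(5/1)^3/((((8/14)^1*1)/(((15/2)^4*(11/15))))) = 32484375/64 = 507568.36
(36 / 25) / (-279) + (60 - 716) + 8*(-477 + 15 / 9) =-10366412 / 2325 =-4458.67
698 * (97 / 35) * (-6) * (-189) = 10968372 / 5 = 2193674.40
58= 58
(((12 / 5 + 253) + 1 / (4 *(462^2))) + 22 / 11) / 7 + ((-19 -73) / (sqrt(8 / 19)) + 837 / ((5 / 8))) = 41116998389 / 29882160 -23 *sqrt(38) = 1234.19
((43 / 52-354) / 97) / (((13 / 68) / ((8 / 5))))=-499528 / 16393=-30.47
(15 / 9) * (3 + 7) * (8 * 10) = 4000 / 3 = 1333.33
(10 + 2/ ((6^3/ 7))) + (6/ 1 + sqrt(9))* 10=10807/ 108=100.06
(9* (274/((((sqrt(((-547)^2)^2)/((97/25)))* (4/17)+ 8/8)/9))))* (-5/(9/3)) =-20332170/9974183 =-2.04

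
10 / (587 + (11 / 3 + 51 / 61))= 366 / 21649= 0.02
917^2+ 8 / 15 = 12613343 / 15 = 840889.53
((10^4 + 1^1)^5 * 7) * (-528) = -369784836963696184803696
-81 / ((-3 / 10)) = 270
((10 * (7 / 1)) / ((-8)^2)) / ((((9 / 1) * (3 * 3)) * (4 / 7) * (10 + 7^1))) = 0.00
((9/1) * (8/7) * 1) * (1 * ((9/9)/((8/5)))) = 45/7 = 6.43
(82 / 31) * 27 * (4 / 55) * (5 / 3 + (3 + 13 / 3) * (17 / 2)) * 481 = 272623104 / 1705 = 159896.25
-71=-71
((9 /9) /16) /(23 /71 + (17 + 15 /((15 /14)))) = 71 /35584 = 0.00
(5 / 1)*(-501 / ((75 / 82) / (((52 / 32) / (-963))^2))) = -1157143 / 148379040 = -0.01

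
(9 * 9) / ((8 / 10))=405 / 4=101.25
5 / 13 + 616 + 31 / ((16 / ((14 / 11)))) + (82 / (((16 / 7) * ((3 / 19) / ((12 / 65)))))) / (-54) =95455309 / 154440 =618.07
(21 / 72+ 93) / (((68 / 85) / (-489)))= -1824785 / 32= -57024.53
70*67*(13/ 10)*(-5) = -30485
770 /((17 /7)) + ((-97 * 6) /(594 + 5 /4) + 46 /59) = 756708768 /2388143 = 316.86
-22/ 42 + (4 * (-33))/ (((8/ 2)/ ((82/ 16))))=-28501/ 168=-169.65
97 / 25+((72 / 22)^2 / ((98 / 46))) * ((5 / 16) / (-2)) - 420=-123591649 / 296450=-416.91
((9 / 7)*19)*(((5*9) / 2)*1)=7695 / 14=549.64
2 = 2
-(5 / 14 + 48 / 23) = -787 / 322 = -2.44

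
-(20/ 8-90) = 87.50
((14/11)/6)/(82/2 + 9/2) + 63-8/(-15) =136289/2145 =63.54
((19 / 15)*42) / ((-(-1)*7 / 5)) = 38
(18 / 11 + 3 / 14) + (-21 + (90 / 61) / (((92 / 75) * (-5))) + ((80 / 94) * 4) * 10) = 74398183 / 5077457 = 14.65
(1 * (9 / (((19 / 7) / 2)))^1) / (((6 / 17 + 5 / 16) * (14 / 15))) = 36720 / 3439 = 10.68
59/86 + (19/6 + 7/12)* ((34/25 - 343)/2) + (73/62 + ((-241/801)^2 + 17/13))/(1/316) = 77388849078013/444732149160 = 174.01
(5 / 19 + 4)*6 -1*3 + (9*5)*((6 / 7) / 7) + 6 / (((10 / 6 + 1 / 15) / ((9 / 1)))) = 717018 / 12103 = 59.24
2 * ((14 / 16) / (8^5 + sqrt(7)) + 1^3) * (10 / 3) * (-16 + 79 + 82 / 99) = 12336646763620 / 28991029059 - 221165 * sqrt(7) / 637802639298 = 425.53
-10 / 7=-1.43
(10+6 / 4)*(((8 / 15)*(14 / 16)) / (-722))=-161 / 21660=-0.01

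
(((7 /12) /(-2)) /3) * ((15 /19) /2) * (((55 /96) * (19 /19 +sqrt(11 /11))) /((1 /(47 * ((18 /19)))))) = -90475 /46208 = -1.96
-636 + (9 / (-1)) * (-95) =219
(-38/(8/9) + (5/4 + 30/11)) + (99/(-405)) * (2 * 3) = -13279/330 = -40.24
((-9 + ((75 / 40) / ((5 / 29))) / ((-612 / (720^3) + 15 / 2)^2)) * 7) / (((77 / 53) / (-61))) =15650812473082539003 / 6046614956160289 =2588.36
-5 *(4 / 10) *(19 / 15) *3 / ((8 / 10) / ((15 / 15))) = -19 / 2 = -9.50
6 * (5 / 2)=15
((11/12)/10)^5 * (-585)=-2093663/552960000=-0.00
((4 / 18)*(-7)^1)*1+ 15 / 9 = 1 / 9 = 0.11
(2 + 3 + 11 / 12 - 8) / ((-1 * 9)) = 25 / 108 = 0.23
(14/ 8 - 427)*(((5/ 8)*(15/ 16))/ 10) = -25515/ 1024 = -24.92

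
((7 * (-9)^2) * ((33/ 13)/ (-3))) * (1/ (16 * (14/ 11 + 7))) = -9801/ 2704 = -3.62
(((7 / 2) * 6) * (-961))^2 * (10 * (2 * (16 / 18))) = 7240404640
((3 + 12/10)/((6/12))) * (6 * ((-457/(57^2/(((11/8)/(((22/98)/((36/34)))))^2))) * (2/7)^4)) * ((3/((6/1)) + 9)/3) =-172746/27455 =-6.29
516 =516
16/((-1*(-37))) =16/37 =0.43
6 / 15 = 2 / 5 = 0.40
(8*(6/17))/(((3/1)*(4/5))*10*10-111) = 16/731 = 0.02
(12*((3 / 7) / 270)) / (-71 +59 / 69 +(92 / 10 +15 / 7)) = -46 / 142007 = -0.00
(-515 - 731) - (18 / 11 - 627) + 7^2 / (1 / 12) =-359 / 11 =-32.64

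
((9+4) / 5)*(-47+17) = -78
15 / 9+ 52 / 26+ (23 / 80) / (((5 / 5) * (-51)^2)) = 762983 / 208080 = 3.67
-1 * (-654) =654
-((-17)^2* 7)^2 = -4092529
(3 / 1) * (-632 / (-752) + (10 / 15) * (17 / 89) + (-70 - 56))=-3138059 / 8366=-375.10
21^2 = 441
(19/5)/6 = 19/30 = 0.63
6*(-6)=-36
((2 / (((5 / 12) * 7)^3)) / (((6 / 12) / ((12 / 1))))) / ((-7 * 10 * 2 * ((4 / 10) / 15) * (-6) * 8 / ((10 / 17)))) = 1296 / 204085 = 0.01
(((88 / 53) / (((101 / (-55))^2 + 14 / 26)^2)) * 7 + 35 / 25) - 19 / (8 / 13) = -89984980166483 / 3133724235080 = -28.72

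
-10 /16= -0.62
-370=-370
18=18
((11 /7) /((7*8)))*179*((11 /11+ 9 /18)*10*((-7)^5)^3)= -2861616922370745 /8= -357702115296343.12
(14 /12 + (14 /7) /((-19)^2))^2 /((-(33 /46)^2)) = -3410209609 /1277276121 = -2.67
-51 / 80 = -0.64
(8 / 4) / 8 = 1 / 4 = 0.25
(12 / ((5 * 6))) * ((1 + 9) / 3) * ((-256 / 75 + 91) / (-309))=-26276 / 69525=-0.38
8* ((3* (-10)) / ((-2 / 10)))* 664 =796800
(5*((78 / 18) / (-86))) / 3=-65 / 774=-0.08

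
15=15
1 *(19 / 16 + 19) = 20.19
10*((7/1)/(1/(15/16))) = 65.62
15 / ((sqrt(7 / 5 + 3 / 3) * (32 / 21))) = 105 * sqrt(15) / 64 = 6.35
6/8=3/4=0.75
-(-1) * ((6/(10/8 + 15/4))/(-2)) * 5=-3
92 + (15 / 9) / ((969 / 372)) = 92.64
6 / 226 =0.03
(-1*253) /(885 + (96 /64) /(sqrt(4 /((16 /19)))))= -1418065 /4960422 + 253*sqrt(19) /4960422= -0.29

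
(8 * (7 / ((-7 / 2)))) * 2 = -32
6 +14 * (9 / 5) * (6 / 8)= 249 / 10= 24.90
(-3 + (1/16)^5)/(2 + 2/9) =-28311543/20971520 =-1.35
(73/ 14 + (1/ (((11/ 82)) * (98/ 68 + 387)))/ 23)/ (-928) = -243959115/ 43411092032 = -0.01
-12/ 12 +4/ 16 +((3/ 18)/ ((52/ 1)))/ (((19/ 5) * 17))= -75577/ 100776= -0.75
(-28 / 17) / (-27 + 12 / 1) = 28 / 255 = 0.11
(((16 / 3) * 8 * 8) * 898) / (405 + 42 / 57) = 755.46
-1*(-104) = 104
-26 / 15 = -1.73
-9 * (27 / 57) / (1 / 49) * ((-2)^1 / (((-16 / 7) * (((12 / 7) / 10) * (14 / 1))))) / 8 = -46305 / 4864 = -9.52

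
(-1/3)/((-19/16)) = 16/57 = 0.28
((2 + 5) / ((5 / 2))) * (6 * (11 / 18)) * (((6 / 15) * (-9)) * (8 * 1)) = -7392 / 25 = -295.68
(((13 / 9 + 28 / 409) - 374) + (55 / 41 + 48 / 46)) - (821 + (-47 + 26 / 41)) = -3973589186 / 3471183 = -1144.74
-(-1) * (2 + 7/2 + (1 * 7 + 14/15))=403/30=13.43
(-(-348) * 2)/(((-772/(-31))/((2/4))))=2697/193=13.97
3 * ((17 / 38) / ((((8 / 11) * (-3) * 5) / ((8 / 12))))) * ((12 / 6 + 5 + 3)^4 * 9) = -140250 / 19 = -7381.58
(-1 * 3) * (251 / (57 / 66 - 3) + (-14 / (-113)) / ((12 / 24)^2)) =1864062 / 5311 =350.98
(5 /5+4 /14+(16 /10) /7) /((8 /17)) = 901 /280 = 3.22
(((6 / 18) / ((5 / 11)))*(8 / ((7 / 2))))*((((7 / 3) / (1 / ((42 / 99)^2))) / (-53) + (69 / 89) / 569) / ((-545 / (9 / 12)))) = 230128132 / 15205445137575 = 0.00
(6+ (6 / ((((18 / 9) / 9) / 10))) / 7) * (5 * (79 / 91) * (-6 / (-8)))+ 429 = 28131 / 49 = 574.10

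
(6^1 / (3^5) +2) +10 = 974 / 81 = 12.02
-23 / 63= -0.37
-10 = -10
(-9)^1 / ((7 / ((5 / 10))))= -9 / 14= -0.64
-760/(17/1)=-760/17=-44.71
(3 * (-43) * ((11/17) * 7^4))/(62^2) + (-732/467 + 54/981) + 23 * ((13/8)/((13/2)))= -39832879033/831602311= -47.90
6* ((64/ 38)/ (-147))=-64/ 931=-0.07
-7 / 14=-1 / 2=-0.50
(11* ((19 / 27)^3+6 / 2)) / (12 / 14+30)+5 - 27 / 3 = -2982799 / 1062882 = -2.81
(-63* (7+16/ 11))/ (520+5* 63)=-5859/ 9185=-0.64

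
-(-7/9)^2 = -49/81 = -0.60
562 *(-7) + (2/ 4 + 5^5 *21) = 123383/ 2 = 61691.50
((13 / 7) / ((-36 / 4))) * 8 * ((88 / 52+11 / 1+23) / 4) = -928 / 63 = -14.73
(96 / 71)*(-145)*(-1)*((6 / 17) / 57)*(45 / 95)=250560 / 435727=0.58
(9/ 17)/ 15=3/ 85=0.04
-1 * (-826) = 826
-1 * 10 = -10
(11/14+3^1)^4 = 7890481/38416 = 205.40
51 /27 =1.89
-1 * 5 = -5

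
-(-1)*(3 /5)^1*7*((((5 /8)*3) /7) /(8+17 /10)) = 45 /388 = 0.12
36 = 36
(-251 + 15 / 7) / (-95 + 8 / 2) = 134 / 49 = 2.73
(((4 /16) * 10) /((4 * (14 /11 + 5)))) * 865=47575 /552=86.19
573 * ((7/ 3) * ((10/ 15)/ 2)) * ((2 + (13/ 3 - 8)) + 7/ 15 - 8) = -61502/ 15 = -4100.13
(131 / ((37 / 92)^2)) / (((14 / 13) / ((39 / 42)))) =46846124 / 67081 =698.35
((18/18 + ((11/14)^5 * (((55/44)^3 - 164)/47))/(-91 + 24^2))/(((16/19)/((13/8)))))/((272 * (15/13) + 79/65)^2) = 163413496325689285/8423977655664596221952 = 0.00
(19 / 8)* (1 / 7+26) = 3477 / 56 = 62.09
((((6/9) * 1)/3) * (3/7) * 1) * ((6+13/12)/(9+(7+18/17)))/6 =289/43848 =0.01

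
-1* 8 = -8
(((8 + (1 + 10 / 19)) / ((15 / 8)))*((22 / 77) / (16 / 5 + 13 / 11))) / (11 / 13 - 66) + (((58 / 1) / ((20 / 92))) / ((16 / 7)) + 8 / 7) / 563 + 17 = 2868701447407 / 166743552360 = 17.20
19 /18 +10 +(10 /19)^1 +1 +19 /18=2332 /171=13.64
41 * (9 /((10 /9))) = 3321 /10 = 332.10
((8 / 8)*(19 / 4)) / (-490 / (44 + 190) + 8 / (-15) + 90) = 0.05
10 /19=0.53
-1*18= -18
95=95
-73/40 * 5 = -73/8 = -9.12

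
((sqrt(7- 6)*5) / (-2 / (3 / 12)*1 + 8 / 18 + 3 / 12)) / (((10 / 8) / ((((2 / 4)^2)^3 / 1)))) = -0.01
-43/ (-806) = 43/ 806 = 0.05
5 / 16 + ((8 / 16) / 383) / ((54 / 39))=17287 / 55152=0.31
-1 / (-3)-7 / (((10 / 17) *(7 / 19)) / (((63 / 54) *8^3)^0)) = -959 / 30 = -31.97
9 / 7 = 1.29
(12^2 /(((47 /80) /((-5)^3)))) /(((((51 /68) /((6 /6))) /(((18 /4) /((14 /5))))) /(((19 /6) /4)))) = -17100000 /329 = -51975.68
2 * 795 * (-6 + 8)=3180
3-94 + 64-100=-127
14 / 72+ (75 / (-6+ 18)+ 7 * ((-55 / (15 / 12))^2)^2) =236130106 / 9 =26236678.44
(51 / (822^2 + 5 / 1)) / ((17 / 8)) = 24 / 675689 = 0.00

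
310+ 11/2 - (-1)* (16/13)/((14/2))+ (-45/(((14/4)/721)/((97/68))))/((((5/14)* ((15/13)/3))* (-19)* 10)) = 604276107/734825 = 822.34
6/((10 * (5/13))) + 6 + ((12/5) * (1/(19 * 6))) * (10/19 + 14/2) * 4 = 73949/9025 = 8.19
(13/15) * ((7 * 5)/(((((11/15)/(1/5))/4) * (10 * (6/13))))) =7.17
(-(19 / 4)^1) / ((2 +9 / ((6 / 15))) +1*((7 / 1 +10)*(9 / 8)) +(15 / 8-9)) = -0.13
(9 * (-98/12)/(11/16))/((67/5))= -7.98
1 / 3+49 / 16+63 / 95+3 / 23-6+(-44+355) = 32427787 / 104880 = 309.19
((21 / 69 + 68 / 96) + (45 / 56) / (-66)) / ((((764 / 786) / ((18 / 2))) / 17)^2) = 102500534937897 / 4134902464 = 24789.11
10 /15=2 /3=0.67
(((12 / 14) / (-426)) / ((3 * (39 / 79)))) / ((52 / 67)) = -5293 / 3023748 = -0.00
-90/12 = -15/2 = -7.50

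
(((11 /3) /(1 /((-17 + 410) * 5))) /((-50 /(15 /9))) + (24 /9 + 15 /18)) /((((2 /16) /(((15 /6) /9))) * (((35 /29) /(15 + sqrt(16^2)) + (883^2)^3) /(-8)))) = 51063200 /5752513965576465886941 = 0.00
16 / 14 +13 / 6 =139 / 42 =3.31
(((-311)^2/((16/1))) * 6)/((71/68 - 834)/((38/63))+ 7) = -93722649/3550295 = -26.40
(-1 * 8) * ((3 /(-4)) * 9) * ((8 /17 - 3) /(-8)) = 1161 /68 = 17.07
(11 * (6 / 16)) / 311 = 33 / 2488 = 0.01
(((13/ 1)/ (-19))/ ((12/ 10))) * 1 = -65/ 114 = -0.57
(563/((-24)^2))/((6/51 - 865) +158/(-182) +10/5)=-870961/769663872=-0.00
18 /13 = 1.38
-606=-606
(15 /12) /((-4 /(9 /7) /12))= -4.82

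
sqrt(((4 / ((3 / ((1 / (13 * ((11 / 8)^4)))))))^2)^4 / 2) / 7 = 36028797018963968 * sqrt(2) / 744113923037185706012007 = 0.00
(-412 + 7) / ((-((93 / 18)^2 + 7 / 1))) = 14580 / 1213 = 12.02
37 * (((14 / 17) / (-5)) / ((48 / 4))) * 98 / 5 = -12691 / 1275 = -9.95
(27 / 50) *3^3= 14.58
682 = 682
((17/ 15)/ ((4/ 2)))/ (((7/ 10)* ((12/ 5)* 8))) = 85/ 2016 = 0.04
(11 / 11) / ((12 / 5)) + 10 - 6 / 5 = 553 / 60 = 9.22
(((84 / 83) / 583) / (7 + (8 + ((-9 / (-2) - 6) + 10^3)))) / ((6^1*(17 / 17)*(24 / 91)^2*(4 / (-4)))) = -0.00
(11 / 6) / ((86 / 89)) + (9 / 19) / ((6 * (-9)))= 1.89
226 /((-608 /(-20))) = 7.43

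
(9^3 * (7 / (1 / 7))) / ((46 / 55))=1964655 / 46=42709.89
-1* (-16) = 16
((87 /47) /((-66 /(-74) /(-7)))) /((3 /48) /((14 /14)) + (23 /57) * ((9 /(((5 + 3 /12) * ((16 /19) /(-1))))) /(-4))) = -420616 /7755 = -54.24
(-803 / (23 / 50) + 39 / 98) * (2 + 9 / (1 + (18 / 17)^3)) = -258478393721 / 24219230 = -10672.44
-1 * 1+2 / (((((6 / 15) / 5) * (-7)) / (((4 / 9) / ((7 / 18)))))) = -5.08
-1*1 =-1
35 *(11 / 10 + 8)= 637 / 2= 318.50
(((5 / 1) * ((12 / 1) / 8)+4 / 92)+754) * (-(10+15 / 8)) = -3327945 / 368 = -9043.33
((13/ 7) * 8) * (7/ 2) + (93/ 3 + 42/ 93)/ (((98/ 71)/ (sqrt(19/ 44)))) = 69225 * sqrt(209)/ 66836 + 52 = 66.97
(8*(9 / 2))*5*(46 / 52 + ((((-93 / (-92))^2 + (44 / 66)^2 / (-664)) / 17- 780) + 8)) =-5386963954045 / 38813788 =-138789.96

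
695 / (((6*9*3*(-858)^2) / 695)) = 483025 / 119258568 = 0.00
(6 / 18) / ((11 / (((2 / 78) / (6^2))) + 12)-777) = 1 / 44037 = 0.00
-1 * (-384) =384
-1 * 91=-91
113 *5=565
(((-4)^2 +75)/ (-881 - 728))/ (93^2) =-91/ 13916241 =-0.00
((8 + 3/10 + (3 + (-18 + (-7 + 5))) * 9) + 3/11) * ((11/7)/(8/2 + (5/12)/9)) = -857898/15295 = -56.09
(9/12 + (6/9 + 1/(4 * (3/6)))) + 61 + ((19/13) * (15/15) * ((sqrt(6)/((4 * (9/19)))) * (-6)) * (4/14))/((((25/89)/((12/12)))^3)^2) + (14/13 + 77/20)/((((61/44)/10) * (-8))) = -6535.09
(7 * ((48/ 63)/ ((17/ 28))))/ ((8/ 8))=448/ 51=8.78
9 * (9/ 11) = 81/ 11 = 7.36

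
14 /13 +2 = 40 /13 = 3.08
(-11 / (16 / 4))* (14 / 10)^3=-3773 / 500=-7.55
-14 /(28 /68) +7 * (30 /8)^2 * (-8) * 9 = -14243 /2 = -7121.50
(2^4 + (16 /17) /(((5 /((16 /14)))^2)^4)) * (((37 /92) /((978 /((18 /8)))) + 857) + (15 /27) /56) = 1620668988784955114317 /118191931752343750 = 13712.18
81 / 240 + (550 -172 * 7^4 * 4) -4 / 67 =-8851170191 / 5360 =-1651337.72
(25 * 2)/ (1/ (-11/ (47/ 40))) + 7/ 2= -464.59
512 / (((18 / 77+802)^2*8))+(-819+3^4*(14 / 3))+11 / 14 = -1469790420563 / 3338807486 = -440.21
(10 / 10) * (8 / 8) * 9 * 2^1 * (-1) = -18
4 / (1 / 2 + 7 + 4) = 8 / 23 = 0.35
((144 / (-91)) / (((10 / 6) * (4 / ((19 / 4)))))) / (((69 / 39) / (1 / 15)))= -171 / 4025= -0.04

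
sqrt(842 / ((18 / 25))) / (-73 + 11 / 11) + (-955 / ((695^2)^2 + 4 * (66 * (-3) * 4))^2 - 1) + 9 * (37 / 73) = 14153106441835874647311025 / 3973756808669303266379977 - 5 * sqrt(421) / 216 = 3.09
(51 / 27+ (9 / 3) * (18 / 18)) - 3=17 / 9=1.89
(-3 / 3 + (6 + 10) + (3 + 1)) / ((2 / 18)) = 171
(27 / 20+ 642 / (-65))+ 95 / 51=-88367 / 13260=-6.66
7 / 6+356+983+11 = 8107 / 6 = 1351.17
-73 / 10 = -7.30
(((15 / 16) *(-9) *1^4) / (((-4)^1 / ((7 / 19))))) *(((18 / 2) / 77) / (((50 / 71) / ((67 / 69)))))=0.13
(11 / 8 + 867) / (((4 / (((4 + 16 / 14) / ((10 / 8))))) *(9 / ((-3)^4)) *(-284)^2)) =562707 / 5645920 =0.10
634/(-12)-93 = -875/6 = -145.83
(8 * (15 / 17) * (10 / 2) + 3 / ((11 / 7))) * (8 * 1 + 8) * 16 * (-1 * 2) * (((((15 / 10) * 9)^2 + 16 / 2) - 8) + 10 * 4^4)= -9767850624 / 187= -52234495.32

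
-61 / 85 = -0.72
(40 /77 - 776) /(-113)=6.86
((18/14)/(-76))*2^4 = -36/133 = -0.27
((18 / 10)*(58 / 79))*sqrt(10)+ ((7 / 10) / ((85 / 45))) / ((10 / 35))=441 / 340+ 522*sqrt(10) / 395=5.48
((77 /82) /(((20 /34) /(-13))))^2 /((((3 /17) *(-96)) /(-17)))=432.16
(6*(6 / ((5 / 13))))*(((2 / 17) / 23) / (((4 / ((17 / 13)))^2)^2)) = 44217 / 8084960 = 0.01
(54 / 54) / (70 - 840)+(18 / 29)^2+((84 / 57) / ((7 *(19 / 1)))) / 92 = 0.38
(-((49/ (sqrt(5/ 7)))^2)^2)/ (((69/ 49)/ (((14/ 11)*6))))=-387556041628/ 6325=-61273682.47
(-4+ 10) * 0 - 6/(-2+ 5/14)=84/23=3.65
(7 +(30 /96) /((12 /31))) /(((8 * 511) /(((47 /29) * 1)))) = 70453 /22761984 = 0.00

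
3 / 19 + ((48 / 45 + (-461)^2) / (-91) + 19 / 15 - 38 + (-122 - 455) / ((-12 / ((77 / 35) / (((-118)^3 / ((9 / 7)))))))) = -26953337579275 / 11363209312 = -2371.98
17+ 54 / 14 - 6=104 / 7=14.86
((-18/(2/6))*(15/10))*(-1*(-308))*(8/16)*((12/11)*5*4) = -272160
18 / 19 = 0.95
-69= -69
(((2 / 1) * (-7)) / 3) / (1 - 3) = 2.33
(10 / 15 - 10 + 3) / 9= -19 / 27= -0.70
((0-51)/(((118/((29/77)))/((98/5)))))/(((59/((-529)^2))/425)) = -246261479205/38291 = -6431314.91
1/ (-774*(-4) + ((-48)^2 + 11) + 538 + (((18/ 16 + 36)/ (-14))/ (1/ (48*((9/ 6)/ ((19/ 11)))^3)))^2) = 147535882816/ 1902962849570073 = 0.00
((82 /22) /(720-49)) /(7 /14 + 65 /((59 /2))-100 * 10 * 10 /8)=-4838 /1086342961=-0.00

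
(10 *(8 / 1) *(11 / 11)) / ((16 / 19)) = 95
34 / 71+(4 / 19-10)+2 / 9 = -110342 / 12141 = -9.09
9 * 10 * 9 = 810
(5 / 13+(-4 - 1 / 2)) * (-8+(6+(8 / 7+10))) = -3424 / 91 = -37.63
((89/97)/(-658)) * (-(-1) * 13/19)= -1157/1212694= -0.00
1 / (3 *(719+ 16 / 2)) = 1 / 2181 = 0.00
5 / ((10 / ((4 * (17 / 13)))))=34 / 13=2.62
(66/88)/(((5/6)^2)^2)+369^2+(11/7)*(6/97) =57784025613/424375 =136162.65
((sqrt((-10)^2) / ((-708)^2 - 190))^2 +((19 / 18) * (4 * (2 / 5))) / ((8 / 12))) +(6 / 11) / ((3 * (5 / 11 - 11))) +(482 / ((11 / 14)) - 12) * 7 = 2530556280097637761 / 600697304691330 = 4212.70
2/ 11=0.18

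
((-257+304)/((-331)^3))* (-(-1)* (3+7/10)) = -1739/362646910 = -0.00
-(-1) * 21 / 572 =21 / 572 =0.04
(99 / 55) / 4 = 9 / 20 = 0.45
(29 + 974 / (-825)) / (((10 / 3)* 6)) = 22951 / 16500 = 1.39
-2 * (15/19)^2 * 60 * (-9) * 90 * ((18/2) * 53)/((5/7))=14604786000/361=40456470.91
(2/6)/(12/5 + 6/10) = 0.11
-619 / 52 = -11.90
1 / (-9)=-1 / 9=-0.11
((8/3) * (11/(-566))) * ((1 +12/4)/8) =-22/849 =-0.03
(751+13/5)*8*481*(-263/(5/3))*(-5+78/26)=22879838592/25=915193543.68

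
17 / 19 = 0.89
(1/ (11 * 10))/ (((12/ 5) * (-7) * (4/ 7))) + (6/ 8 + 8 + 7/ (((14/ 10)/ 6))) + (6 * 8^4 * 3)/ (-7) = -77570335/ 7392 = -10493.82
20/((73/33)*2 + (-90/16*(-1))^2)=42240/76169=0.55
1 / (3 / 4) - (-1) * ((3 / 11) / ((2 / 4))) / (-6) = 41 / 33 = 1.24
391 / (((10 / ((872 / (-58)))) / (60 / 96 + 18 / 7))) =-7628801 / 4060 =-1879.02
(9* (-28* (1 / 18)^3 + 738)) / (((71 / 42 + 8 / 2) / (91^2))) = 62372318099 / 6453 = 9665631.19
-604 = -604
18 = 18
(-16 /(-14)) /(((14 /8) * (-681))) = -32 /33369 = -0.00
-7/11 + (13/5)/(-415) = -14668/22825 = -0.64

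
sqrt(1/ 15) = sqrt(15)/ 15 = 0.26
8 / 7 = 1.14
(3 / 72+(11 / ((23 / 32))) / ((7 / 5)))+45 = 216281 / 3864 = 55.97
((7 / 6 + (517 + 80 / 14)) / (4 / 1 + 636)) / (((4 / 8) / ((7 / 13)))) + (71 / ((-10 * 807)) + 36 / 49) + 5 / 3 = 215433851 / 65799552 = 3.27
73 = 73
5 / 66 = 0.08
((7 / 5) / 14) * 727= 727 / 10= 72.70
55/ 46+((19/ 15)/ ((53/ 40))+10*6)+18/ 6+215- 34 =1800353/ 7314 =246.15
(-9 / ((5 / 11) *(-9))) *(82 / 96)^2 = 18491 / 11520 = 1.61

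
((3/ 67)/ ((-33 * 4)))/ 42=-1/ 123816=-0.00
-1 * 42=-42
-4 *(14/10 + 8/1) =-188/5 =-37.60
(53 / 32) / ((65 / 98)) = 2597 / 1040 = 2.50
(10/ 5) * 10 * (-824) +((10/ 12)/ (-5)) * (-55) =-98825/ 6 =-16470.83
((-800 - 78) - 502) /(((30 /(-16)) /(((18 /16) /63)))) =92 /7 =13.14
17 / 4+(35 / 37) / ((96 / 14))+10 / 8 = 10013 / 1776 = 5.64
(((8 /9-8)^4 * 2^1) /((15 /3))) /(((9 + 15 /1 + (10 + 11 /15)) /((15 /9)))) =167772160 /3418281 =49.08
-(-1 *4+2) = 2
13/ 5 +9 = 58/ 5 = 11.60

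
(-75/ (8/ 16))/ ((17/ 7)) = -1050/ 17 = -61.76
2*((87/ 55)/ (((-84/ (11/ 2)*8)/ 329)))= -1363/ 160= -8.52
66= 66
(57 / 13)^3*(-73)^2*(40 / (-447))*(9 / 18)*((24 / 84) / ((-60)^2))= -36551611 / 22914710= -1.60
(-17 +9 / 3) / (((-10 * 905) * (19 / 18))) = 126 / 85975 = 0.00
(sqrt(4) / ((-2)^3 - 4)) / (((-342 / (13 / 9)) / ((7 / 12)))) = 91 / 221616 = 0.00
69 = 69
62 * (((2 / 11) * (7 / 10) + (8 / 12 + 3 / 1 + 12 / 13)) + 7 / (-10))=534223 / 2145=249.06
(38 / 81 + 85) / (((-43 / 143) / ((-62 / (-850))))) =-20.73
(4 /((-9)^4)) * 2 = 8 /6561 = 0.00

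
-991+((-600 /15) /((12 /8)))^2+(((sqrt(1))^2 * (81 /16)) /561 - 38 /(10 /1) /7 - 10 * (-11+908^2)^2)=-6406250967009276007 /942480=-6797227492370.42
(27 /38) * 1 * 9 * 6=729 /19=38.37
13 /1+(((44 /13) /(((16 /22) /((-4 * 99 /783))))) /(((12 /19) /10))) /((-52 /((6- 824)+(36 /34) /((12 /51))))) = -201138679 /352872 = -570.00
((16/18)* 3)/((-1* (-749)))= 8/2247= 0.00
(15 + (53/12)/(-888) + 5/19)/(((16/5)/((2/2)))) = 15446165/3239424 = 4.77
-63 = -63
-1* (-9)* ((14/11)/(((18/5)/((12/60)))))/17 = 7/187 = 0.04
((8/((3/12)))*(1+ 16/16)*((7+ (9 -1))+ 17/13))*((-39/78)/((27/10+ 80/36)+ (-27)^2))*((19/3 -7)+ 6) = -3256320/858689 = -3.79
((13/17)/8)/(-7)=-13/952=-0.01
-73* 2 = -146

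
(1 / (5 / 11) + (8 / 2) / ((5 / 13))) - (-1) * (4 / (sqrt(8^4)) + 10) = 1813 / 80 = 22.66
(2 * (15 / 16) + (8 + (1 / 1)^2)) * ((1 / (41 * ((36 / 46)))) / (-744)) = -667 / 1464192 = -0.00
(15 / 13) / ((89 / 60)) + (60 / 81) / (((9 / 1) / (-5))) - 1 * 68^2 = -1299939224 / 281151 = -4623.63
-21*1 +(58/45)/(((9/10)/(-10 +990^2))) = 113688739/81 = 1403564.68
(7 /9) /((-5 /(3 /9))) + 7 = 938 /135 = 6.95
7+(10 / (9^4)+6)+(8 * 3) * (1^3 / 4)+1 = 131230 / 6561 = 20.00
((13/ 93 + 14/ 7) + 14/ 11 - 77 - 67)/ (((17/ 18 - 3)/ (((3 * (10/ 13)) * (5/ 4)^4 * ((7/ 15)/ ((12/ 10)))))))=3146084375/ 20994688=149.85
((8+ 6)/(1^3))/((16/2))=7/4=1.75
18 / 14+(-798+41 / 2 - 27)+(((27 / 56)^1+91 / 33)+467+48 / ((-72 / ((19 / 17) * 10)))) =-10694809 / 31416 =-340.43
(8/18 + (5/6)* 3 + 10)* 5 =1165/18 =64.72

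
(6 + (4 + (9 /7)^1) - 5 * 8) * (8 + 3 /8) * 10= -67335 /28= -2404.82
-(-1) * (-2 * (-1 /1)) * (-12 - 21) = -66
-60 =-60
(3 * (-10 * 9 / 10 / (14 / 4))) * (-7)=54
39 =39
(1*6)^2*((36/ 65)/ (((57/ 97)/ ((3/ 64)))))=7857/ 4940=1.59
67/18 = 3.72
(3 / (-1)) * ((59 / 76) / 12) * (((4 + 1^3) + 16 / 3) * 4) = -8.02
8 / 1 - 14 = -6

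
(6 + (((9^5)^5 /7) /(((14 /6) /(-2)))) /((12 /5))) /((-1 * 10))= 3589489938459262943850657 /980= 3662744835162513208010.88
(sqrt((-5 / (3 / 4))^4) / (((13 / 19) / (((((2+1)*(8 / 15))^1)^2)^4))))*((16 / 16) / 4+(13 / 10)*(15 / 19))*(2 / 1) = 13019119616 / 1828125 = 7121.57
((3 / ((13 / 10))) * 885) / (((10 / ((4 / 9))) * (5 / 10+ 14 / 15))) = 35400 / 559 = 63.33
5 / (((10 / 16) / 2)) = 16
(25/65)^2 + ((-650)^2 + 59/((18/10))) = 642672580/1521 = 422532.93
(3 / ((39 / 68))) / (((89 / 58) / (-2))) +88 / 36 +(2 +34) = 329330 / 10413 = 31.63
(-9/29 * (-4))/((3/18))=7.45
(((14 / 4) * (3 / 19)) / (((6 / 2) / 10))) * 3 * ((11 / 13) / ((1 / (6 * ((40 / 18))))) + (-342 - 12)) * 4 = -1871240 / 247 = -7575.87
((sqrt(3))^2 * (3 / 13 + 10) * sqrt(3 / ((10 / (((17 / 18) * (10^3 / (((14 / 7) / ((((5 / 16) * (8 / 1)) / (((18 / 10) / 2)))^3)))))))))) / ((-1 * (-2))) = 83125 * sqrt(51) / 702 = 845.63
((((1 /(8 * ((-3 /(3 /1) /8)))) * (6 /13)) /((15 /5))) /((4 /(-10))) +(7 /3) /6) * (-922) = -83441 /117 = -713.17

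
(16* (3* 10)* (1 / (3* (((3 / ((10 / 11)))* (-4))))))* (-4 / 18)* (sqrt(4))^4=12800 / 297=43.10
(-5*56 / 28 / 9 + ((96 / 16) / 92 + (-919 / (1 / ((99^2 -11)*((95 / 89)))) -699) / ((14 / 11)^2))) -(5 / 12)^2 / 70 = -1924461337901 / 324576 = -5929154.77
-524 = -524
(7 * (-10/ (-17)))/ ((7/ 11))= 110/ 17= 6.47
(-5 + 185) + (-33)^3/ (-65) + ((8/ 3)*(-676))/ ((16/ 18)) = -1295.12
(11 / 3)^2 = 121 / 9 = 13.44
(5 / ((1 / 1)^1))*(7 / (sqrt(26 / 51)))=35*sqrt(1326) / 26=49.02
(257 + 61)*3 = 954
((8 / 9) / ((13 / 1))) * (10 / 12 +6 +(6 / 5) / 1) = 964 / 1755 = 0.55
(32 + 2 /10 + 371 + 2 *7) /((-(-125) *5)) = 2086 /3125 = 0.67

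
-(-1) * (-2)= -2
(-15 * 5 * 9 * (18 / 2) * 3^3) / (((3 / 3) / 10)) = -1640250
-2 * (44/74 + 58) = -4336/37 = -117.19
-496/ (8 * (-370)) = 31/ 185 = 0.17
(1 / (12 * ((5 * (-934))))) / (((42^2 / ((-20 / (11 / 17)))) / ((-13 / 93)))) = -221 / 5056410744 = -0.00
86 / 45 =1.91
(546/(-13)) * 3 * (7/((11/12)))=-10584/11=-962.18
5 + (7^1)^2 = 54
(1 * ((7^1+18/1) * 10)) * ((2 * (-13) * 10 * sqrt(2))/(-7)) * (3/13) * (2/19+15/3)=1455000 * sqrt(2)/133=15471.28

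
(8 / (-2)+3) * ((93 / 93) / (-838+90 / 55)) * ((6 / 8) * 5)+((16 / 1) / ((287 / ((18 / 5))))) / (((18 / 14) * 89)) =167521 / 26856640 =0.01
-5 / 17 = -0.29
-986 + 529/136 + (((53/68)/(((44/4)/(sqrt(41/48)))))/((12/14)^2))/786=-133567/136 + 2597* sqrt(123)/253984896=-982.11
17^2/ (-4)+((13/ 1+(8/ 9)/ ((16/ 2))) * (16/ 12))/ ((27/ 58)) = -101177/ 2916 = -34.70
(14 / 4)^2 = 49 / 4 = 12.25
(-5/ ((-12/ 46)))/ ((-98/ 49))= -115/ 12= -9.58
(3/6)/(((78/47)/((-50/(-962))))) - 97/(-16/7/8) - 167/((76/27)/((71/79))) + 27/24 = 64721083123/225258072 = 287.32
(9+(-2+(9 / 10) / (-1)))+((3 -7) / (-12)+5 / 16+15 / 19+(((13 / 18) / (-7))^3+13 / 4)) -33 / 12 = 3053573279 / 380071440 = 8.03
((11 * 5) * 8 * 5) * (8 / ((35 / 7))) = 3520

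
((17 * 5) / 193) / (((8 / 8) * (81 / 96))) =2720 / 5211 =0.52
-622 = -622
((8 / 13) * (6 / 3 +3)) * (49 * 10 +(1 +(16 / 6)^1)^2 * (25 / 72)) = 1602725 / 1053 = 1522.06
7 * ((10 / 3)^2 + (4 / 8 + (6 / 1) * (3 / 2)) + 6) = 3353 / 18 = 186.28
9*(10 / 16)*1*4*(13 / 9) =65 / 2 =32.50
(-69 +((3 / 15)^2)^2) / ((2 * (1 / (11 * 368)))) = -87282976 / 625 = -139652.76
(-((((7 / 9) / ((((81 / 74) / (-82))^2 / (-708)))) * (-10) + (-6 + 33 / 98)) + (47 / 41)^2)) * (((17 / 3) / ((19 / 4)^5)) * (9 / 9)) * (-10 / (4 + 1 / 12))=34887816460023461416960 / 196706708207797977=177359.57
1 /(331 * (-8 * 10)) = -1 /26480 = -0.00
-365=-365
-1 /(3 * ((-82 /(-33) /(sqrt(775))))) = -3.73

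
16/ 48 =0.33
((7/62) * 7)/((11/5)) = 0.36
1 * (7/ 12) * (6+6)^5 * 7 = 1016064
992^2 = 984064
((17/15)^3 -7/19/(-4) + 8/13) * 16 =28852676/833625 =34.61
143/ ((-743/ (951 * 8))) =-1087944/ 743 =-1464.26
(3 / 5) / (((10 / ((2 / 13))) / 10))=0.09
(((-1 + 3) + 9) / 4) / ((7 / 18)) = 99 / 14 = 7.07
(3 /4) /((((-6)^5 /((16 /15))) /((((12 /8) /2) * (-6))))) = 1 /2160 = 0.00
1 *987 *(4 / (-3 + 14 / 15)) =-59220 / 31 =-1910.32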